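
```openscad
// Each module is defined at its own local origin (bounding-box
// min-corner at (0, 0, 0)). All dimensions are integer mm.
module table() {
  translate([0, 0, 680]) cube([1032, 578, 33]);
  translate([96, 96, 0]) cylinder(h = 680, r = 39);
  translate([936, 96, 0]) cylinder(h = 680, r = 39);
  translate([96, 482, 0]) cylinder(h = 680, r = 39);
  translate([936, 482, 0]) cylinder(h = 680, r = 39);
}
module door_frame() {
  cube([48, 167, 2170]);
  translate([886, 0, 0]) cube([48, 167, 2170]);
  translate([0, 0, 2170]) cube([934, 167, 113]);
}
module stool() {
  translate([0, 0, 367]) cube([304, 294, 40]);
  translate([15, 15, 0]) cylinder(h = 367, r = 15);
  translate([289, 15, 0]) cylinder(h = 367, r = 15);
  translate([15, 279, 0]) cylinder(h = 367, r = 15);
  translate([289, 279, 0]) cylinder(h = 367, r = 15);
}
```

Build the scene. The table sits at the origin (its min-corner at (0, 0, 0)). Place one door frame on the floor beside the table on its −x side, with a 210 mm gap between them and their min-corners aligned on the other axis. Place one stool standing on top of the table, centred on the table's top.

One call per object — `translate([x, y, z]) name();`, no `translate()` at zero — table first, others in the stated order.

table();
translate([-1144, 0, 0]) door_frame();
translate([364, 142, 713]) stool();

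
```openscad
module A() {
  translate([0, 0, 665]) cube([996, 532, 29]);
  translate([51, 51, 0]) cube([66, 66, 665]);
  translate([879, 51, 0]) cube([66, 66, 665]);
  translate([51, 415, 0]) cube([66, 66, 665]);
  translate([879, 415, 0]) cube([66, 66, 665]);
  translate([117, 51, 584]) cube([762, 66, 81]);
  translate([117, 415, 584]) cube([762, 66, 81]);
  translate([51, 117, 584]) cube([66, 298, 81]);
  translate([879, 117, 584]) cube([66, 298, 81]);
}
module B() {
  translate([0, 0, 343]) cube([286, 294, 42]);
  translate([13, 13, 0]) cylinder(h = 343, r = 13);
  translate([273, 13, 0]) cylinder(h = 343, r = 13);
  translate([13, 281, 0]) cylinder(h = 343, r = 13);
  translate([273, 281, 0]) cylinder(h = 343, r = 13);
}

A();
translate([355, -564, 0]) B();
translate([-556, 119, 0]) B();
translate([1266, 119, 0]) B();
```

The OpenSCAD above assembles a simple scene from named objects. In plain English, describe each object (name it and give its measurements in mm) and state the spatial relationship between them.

A is a rectangular dining table. The top is 996×532×29 mm with its upper surface at z = 694 mm. It stands on four 66×66 mm square legs, each inset 51 mm from the nearest pair of top edges, running from the floor to the underside of the top. Four apron rails, 66 mm thick and 81 mm tall, run between adjacent legs with their top edges flush with the underside of the top and their outer faces flush with the legs' outer faces.

B is a four-legged stool. The seat is a 286×294×42 mm slab whose top surface is at z = 385 mm; four round legs, each 26 mm in diameter, run from the floor (z = 0) to the underside of the seat, each leg's axis is inset half a diameter from the nearest pair of seat edges (so the leg's bounding box is flush with the corner).

Three stools sit around the table at the −y, −x, +x sides.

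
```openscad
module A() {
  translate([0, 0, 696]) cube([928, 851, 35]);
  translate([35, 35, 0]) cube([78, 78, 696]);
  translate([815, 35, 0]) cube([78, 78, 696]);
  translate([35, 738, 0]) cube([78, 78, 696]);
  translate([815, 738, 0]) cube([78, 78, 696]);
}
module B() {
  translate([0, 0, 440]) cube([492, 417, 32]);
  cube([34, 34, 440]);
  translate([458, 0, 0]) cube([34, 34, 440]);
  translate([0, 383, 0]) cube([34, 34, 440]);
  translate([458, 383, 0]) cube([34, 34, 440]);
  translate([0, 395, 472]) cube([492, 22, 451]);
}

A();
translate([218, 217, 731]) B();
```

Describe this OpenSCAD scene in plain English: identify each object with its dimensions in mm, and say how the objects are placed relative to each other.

A is a rectangular dining table. The top is 928×851×35 mm with its upper surface at z = 731 mm. It stands on four 78×78 mm square legs, each inset 35 mm from the nearest pair of top edges, running from the floor to the underside of the top.

B is a chair: 492×417 mm seat, 32 mm thick, top at z = 472 mm, on four 34 mm square corner legs flush with the seat edges. A 22 mm thick backrest slab spans the full seat width, extending 451 mm above the seat top, its back face flush with the seat's +y edge.

The chair is on top of the table, centred.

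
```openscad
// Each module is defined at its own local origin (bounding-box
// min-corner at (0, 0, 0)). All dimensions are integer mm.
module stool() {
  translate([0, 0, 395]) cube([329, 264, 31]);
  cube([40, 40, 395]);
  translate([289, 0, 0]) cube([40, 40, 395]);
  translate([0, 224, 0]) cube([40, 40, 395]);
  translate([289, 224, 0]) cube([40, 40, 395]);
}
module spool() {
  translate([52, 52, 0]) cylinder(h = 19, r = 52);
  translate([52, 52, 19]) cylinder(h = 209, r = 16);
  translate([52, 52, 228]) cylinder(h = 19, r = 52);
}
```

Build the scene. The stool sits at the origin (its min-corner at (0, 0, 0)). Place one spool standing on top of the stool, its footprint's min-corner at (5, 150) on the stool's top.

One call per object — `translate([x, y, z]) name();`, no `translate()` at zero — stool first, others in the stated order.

stool();
translate([5, 150, 426]) spool();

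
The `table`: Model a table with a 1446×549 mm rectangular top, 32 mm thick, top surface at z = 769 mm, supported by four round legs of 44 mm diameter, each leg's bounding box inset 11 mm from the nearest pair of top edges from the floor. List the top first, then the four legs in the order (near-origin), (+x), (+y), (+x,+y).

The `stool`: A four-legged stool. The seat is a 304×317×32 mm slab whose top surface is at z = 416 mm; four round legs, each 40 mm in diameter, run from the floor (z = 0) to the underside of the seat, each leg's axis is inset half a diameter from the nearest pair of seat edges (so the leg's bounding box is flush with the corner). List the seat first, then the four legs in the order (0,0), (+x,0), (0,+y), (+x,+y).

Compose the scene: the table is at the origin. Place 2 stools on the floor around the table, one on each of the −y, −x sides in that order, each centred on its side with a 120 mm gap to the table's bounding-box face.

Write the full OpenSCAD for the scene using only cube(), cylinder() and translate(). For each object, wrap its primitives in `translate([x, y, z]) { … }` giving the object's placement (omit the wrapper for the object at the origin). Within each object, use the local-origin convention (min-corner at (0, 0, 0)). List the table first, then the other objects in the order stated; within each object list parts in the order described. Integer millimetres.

translate([0, 0, 737]) cube([1446, 549, 32]);
translate([33, 33, 0]) cylinder(h = 737, r = 22);
translate([1413, 33, 0]) cylinder(h = 737, r = 22);
translate([33, 516, 0]) cylinder(h = 737, r = 22);
translate([1413, 516, 0]) cylinder(h = 737, r = 22);
translate([571, -437, 0]) {
  translate([0, 0, 384]) cube([304, 317, 32]);
  translate([20, 20, 0]) cylinder(h = 384, r = 20);
  translate([284, 20, 0]) cylinder(h = 384, r = 20);
  translate([20, 297, 0]) cylinder(h = 384, r = 20);
  translate([284, 297, 0]) cylinder(h = 384, r = 20);
}
translate([-424, 116, 0]) {
  translate([0, 0, 384]) cube([304, 317, 32]);
  translate([20, 20, 0]) cylinder(h = 384, r = 20);
  translate([284, 20, 0]) cylinder(h = 384, r = 20);
  translate([20, 297, 0]) cylinder(h = 384, r = 20);
  translate([284, 297, 0]) cylinder(h = 384, r = 20);
}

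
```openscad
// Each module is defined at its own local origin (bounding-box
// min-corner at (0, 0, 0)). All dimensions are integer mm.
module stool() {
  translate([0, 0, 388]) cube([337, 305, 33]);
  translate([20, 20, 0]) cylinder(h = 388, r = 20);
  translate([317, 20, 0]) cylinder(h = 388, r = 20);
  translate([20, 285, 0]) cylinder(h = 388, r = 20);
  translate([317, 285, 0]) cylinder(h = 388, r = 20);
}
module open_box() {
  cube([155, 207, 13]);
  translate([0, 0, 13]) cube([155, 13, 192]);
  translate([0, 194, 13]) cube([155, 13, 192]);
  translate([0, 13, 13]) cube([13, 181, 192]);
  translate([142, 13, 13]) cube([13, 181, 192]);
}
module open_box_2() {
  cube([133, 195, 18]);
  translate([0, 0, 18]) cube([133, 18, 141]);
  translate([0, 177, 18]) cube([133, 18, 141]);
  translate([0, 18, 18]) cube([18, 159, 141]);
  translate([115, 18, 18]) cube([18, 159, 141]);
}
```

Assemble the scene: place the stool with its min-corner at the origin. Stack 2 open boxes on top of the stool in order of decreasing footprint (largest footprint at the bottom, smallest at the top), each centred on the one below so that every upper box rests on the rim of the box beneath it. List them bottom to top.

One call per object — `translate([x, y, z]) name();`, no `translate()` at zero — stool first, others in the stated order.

stool();
translate([91, 49, 421]) open_box();
translate([102, 55, 626]) open_box_2();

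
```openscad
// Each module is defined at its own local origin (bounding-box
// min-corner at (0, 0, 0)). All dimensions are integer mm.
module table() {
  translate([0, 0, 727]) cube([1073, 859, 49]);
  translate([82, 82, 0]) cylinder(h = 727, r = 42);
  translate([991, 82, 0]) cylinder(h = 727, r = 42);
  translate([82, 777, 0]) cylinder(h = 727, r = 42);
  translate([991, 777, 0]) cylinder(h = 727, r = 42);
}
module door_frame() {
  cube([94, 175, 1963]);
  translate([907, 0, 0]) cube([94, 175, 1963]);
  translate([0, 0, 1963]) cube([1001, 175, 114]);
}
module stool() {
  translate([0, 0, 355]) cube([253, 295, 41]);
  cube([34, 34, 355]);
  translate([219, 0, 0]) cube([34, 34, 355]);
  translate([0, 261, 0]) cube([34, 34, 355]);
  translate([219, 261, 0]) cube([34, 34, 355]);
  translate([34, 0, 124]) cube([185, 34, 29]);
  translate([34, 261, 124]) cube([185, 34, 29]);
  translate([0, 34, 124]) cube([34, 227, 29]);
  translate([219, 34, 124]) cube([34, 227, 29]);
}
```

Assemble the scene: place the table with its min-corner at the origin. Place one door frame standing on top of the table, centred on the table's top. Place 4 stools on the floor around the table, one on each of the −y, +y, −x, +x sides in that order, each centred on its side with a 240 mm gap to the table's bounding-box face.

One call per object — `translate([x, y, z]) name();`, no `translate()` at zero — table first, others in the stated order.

table();
translate([36, 342, 776]) door_frame();
translate([410, -535, 0]) stool();
translate([410, 1099, 0]) stool();
translate([-493, 282, 0]) stool();
translate([1313, 282, 0]) stool();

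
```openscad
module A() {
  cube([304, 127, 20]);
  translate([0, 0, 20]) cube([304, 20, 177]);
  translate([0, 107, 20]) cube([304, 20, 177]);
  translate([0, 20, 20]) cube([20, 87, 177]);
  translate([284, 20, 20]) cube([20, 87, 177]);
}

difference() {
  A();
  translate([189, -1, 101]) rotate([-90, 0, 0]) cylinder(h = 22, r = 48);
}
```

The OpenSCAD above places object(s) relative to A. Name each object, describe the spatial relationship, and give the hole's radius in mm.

The subtracted cylinder has r = 48 mm.

A is an open box. The open box has a circular hole through its front wall. The hole's radius is 48 mm.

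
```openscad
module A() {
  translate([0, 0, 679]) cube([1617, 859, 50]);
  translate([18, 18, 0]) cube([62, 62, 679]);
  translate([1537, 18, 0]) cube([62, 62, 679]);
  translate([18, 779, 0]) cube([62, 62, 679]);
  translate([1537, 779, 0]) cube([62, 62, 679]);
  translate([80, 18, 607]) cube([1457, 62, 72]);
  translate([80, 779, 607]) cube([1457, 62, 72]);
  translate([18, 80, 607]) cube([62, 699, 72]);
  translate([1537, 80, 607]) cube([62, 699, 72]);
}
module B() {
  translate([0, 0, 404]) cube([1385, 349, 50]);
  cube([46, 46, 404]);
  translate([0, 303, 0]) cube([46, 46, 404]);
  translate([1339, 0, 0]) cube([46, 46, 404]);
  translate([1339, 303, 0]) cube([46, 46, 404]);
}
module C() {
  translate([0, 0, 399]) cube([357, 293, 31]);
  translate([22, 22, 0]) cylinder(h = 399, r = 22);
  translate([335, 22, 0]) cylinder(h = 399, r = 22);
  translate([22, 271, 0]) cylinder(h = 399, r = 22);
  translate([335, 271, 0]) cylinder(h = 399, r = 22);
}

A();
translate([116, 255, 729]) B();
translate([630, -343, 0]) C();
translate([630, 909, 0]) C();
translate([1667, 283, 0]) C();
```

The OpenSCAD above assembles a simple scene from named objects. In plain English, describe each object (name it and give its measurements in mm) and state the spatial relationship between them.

A is a table with a 1617×859 mm rectangular top, 50 mm thick, top surface at z = 729 mm, supported by four 62×62 mm square legs, each inset 18 mm from the nearest pair of top edges, running from the floor. Four apron rails, 62 mm thick and 72 mm tall, run between adjacent legs with their top edges flush with the underside of the top and their outer faces flush with the legs' outer faces.

B is a bench: a 1385×349 mm seat slab, 50 mm thick, top at z = 454 mm, on four 46×46 mm square legs flush with the seat corners and standing on z = 0.

C is a simple wooden stool: a rectangular seat 357 mm (x) by 293 mm (y), 31 mm thick, top face at z = 430 mm, on four round legs, each 44 mm in diameter. The legs rest on z = 0, each leg's axis is inset half a diameter from the nearest pair of seat edges (so the leg's bounding box is flush with the corner).

The bench is on top of the table, centred. Three stools sit around the table at the −y, +y, +x sides.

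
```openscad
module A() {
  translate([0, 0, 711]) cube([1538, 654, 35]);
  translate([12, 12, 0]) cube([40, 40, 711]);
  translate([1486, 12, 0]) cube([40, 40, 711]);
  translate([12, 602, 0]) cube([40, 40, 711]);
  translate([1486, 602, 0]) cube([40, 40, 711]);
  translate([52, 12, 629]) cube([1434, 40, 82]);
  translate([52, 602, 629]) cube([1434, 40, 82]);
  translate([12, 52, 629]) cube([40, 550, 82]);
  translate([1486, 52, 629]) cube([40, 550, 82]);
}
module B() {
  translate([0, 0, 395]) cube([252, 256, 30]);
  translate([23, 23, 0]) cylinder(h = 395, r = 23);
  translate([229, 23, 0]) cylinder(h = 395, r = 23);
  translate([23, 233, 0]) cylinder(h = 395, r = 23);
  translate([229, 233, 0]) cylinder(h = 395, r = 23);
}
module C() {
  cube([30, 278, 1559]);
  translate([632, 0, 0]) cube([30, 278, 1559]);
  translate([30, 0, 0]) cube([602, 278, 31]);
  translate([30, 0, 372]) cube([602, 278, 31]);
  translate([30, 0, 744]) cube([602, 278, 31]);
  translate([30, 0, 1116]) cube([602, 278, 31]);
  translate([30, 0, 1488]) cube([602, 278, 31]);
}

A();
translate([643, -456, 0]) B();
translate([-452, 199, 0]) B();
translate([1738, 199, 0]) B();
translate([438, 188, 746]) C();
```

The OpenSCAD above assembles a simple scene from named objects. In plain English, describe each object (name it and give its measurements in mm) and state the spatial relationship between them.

A is a table: top 1538 mm (x) × 654 mm (y), 35 mm thick, upper face at z = 746 mm, on four 40×40 mm square legs, each inset 12 mm from the nearest pair of top edges, running from z = 0 to the bottom of the top. Four apron rails, 40 mm thick and 82 mm tall, run between adjacent legs with their top edges flush with the underside of the top and their outer faces flush with the legs' outer faces.

B is a four-legged stool. The seat is a 252×256×30 mm slab whose top surface is at z = 425 mm; four round legs, each 46 mm in diameter, run from the floor (z = 0) to the underside of the seat, each leg's axis is inset half a diameter from the nearest pair of seat edges (so the leg's bounding box is flush with the corner).

C is an open bookshelf. Two side panels, each 30 mm thick, 278 mm deep and 1559 mm tall, stand 662 mm apart (outside-to-outside). Between them sit 5 shelves, each 31 mm thick and 278 mm deep, spanning the full gap between the sides. The bottom shelf rests on the floor (its underside at z = 0) and the clear gap between one shelf's top and the next shelf's underside is 341 mm.

Three stools sit around the table at the −y, −x, +x sides. The bookshelf is on top of the table, centred.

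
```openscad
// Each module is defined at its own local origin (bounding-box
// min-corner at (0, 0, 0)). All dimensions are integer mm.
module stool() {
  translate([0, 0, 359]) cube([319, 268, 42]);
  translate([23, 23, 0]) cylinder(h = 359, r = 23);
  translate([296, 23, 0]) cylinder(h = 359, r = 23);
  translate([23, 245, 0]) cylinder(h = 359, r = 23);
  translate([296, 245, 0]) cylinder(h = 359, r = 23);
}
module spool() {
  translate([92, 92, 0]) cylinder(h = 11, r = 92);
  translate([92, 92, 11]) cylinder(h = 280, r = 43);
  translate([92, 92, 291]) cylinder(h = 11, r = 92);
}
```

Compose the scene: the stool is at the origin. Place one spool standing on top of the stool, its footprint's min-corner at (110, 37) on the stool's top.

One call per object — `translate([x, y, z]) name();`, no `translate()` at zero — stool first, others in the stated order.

stool();
translate([110, 37, 401]) spool();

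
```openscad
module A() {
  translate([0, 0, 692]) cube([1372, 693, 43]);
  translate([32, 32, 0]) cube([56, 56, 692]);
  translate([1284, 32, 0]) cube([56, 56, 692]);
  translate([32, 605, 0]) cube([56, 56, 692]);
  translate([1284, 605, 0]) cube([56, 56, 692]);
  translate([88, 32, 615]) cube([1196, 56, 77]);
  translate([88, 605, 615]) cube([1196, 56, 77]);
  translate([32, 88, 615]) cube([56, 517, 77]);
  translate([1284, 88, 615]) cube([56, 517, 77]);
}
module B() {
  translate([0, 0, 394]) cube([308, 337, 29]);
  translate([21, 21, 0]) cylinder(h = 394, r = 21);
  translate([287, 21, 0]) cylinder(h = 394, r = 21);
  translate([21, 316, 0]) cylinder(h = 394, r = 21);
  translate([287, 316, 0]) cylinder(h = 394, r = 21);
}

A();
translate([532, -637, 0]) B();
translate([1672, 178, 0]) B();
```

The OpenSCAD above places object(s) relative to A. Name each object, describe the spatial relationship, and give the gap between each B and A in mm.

A is a table. B is a stool. Two stools sit around the table at the −y, +x sides. The gap between each stool and the table is 300 mm.

Each stool's nearest face is 300 mm from the table's bounding box.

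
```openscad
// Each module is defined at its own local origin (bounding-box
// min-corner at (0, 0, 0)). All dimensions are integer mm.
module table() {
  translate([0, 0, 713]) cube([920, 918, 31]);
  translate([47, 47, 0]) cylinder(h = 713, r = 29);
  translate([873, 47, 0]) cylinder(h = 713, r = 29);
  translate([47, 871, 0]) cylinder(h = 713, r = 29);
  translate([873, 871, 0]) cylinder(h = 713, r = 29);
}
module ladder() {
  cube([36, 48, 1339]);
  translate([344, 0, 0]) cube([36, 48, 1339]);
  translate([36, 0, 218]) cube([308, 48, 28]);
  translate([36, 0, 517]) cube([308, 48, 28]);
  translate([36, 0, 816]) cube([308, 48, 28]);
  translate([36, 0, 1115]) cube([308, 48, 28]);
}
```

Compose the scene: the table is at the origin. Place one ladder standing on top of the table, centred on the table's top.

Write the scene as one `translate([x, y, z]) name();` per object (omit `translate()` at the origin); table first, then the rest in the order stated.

table();
translate([270, 435, 744]) ladder();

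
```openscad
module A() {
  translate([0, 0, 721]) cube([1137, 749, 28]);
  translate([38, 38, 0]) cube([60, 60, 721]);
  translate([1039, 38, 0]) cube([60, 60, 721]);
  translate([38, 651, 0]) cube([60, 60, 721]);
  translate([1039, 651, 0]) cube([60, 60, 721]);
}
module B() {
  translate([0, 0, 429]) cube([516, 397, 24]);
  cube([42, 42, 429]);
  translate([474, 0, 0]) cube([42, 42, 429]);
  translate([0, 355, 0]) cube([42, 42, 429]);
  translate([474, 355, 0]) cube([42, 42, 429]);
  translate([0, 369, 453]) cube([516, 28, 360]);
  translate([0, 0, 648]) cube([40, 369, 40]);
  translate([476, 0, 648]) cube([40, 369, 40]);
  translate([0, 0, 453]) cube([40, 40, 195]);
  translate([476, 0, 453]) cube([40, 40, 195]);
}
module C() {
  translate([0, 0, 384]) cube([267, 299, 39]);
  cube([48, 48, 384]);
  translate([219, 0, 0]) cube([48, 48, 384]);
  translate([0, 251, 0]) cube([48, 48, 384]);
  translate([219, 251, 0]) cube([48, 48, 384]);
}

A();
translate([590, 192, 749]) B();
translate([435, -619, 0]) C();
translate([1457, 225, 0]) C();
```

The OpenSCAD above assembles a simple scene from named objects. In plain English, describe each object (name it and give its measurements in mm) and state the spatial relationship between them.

A is a rectangular dining table. The top is 1137×749×28 mm with its upper surface at z = 749 mm. It stands on four 60×60 mm square legs, each inset 38 mm from the nearest pair of top edges, running from the floor to the underside of the top.

B is a chair: 516×397 mm seat, 24 mm thick, top at z = 453 mm, on four 42 mm square corner legs flush with the seat edges. A 28 mm thick backrest slab spans the full seat width, extending 360 mm above the seat top, its back face flush with the seat's +y edge. Two armrests of 40×40 mm section run along each side from the seat's front edge to the front of the backrest, top faces 235 mm above the seat top and outer faces flush with the seat's x-edges; a 40×40 mm post under the front of each armrest stands on the seat at the front corner.

C is a simple wooden stool: a rectangular seat 267 mm (x) by 299 mm (y), 39 mm thick, top face at z = 423 mm, on four square legs, each 48×48 mm in cross-section. The legs rest on z = 0, each flush with a corner of the seat.

The chair is on top of the table. Two stools sit around the table at the −y, +x sides.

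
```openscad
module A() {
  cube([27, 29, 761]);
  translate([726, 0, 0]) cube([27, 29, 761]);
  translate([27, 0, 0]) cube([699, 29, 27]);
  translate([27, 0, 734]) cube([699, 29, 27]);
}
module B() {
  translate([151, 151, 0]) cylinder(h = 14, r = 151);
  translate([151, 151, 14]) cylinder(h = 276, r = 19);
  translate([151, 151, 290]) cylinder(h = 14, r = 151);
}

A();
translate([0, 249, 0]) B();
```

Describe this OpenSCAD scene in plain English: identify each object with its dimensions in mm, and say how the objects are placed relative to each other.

A is a picture frame with a 699×707 mm rectangular opening (x by z) and a uniform 27 mm border on every side. Frame depth is 29 mm along y. It is built from two vertical stiles running the full outside height and two horizontal rails spanning the gap between the stiles.

B is a spool: two coaxial disc flanges of radius 151 mm and thickness 14 mm, joined by a core cylinder of radius 19 mm and height 276 mm. The lower flange rests on z = 0 and the three cylinders share a vertical axis.

The spool is on the floor beside the picture frame on its +y side.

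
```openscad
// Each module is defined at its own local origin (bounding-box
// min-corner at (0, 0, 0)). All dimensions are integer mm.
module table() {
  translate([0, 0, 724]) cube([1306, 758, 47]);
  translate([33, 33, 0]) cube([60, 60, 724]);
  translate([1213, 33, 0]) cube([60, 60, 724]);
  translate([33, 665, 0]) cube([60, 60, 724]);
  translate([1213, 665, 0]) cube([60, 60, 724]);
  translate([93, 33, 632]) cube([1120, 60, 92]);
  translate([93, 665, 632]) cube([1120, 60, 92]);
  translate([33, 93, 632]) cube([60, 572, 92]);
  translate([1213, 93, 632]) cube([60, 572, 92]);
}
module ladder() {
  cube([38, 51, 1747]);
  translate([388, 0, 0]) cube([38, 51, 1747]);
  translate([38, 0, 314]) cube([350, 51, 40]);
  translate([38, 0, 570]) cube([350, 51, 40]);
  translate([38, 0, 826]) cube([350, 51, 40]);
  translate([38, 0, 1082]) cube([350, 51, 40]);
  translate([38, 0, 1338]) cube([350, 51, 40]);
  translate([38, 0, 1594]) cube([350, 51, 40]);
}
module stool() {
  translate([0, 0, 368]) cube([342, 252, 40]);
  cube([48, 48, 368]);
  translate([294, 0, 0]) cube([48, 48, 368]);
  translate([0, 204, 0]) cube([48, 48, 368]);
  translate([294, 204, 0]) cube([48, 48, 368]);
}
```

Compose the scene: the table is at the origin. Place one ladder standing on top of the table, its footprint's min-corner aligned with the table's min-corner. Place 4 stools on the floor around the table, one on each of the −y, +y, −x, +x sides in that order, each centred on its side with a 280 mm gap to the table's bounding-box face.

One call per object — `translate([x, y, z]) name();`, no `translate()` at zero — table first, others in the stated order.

table();
translate([0, 0, 771]) ladder();
translate([482, -532, 0]) stool();
translate([482, 1038, 0]) stool();
translate([-622, 253, 0]) stool();
translate([1586, 253, 0]) stool();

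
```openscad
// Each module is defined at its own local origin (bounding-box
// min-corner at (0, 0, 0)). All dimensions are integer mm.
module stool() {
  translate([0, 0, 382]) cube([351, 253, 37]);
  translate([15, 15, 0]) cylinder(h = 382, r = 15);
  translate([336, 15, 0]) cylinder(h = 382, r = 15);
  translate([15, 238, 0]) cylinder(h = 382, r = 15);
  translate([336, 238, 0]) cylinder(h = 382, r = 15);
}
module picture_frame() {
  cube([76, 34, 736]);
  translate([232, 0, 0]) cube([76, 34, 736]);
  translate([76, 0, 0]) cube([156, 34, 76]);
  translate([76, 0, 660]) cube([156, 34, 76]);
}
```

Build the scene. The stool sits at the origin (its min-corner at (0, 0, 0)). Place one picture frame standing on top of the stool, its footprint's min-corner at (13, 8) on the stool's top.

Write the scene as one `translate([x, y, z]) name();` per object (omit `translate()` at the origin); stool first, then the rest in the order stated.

stool();
translate([13, 8, 419]) picture_frame();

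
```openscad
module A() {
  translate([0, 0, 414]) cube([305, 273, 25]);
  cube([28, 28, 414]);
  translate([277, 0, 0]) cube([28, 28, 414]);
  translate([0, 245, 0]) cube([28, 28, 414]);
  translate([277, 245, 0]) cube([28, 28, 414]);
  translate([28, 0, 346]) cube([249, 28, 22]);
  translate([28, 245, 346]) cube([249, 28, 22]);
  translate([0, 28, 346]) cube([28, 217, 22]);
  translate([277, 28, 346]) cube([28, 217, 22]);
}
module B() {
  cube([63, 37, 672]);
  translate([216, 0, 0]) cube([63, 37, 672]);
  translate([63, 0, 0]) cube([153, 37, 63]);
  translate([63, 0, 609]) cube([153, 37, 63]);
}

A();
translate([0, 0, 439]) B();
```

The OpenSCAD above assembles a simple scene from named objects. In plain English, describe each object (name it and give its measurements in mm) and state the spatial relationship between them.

A is a simple wooden stool: a rectangular seat 305 mm (x) by 273 mm (y), 25 mm thick, top face at z = 439 mm, on four square legs, each 28×28 mm in cross-section. The legs rest on z = 0, each flush with a corner of the seat. Four stretchers, 28 mm wide and 22 mm tall, connect adjacent legs with their undersides at z = 346 mm, each running between the inner faces of the legs it joins and aligned with the legs' outer faces on the other axis.

B is a rectangular picture frame lying in the x–z plane (depth along y). The opening is 153 mm wide (x) by 546 mm tall (z), surrounded by a border 63 mm wide on all four sides. The frame is 37 mm deep and is made of two full-height vertical stiles with two horizontal rails fitted between them.

The picture frame is on top of the stool.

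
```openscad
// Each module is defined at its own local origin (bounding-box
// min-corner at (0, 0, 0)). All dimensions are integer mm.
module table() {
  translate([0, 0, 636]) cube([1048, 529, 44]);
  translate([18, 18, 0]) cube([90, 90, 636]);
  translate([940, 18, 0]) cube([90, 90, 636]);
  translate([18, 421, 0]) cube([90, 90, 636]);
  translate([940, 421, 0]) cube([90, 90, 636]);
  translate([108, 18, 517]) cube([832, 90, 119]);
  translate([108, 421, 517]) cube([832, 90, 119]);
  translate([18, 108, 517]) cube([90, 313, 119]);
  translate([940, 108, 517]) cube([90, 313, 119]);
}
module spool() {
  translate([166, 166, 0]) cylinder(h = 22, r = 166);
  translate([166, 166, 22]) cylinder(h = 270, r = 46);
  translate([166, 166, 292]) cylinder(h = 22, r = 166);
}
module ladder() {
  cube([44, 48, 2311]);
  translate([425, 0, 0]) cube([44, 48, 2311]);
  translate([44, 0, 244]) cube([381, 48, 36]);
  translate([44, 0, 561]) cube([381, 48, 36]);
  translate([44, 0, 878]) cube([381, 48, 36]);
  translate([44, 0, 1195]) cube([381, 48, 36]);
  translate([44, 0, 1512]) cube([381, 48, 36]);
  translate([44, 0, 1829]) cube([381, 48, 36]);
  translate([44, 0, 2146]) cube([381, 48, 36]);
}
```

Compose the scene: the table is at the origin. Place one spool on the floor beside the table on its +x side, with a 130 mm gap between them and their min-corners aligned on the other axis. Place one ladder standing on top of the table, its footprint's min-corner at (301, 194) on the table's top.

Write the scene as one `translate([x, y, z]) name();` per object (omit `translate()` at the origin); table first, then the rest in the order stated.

table();
translate([1178, 0, 0]) spool();
translate([301, 194, 680]) ladder();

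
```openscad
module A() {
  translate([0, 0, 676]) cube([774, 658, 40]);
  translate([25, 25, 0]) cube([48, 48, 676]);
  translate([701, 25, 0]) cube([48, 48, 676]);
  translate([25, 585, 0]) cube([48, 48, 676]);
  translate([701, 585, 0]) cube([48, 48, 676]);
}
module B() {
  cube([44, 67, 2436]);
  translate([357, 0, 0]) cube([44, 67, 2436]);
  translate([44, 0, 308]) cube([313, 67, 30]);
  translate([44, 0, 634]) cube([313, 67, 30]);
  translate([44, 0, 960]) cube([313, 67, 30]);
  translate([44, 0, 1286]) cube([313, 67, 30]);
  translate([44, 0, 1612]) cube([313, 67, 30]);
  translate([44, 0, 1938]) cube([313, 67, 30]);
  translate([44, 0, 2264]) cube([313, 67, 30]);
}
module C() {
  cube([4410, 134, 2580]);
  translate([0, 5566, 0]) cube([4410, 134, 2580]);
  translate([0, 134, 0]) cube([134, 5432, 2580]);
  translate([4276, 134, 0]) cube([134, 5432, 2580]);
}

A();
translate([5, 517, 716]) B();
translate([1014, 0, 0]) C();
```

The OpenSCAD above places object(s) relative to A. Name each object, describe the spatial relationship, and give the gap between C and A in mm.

A is a table. B is a ladder. C is a house frame. The ladder is on top of the table. The house frame is on the floor beside the table on its +x side. The gap between the house frame and the table is 240 mm.

The house frame's nearest face is 240 mm from the table's +x face.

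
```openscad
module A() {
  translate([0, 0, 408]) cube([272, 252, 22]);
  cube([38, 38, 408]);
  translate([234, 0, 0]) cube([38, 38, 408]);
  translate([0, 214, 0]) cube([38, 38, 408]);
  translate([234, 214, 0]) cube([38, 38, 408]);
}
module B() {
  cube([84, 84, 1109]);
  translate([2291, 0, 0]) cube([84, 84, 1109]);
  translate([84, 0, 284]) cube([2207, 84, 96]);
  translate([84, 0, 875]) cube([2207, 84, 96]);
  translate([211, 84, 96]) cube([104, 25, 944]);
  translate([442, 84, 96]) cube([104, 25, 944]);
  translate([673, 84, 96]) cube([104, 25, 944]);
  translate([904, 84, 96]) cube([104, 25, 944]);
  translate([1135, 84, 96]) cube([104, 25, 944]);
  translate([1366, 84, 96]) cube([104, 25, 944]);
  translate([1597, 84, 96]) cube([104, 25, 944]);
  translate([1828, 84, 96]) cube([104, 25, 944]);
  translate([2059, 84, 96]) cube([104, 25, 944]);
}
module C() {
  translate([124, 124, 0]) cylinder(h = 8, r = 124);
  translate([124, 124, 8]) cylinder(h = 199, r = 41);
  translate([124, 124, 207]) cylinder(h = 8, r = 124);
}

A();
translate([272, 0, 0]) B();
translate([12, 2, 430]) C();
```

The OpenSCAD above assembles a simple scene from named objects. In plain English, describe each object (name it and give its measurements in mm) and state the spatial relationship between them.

A is a four-legged stool. The seat is a 272×252×22 mm slab whose top surface is at z = 430 mm; four square legs, each 38×38 mm in cross-section, run from the floor (z = 0) to the underside of the seat, each flush with a corner of the seat.

B is a fence section. Two 84×84 mm posts, 1109 mm tall, stand on the floor with a clear span of 2207 mm between their inner faces. Two horizontal rails of 84×96 mm section span the gap between the posts with their undersides at z = 284 mm and z = 875 mm, flush with the posts' −y face. 9 pickets, each 104 mm wide, 25 mm thick and 944 mm tall, are fixed to the +y face of the rails with their bottoms at z = 96 mm, evenly spaced across the span with equal gaps (rounded down to the nearest mm) at the −x end and between each pair — any rounding remainder accumulates at the +x end.

C is a spool: two coaxial disc flanges of radius 124 mm and thickness 8 mm, joined by a core cylinder of radius 41 mm and height 199 mm. The lower flange rests on z = 0 and the three cylinders share a vertical axis.

The fence section is against the stool's +x side, with their −y faces flush. The spool is on top of the stool, centred.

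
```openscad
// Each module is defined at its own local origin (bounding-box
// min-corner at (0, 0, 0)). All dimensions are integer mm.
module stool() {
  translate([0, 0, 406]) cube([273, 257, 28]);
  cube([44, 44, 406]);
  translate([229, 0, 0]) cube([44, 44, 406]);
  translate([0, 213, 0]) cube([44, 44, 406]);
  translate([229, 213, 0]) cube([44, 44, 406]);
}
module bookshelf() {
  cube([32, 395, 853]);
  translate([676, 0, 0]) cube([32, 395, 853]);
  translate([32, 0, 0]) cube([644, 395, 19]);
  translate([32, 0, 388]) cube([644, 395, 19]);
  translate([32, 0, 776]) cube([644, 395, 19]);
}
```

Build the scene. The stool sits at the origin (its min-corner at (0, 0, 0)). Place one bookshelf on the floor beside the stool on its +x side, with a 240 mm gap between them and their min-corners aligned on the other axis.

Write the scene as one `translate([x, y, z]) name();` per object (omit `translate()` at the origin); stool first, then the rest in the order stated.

stool();
translate([513, 0, 0]) bookshelf();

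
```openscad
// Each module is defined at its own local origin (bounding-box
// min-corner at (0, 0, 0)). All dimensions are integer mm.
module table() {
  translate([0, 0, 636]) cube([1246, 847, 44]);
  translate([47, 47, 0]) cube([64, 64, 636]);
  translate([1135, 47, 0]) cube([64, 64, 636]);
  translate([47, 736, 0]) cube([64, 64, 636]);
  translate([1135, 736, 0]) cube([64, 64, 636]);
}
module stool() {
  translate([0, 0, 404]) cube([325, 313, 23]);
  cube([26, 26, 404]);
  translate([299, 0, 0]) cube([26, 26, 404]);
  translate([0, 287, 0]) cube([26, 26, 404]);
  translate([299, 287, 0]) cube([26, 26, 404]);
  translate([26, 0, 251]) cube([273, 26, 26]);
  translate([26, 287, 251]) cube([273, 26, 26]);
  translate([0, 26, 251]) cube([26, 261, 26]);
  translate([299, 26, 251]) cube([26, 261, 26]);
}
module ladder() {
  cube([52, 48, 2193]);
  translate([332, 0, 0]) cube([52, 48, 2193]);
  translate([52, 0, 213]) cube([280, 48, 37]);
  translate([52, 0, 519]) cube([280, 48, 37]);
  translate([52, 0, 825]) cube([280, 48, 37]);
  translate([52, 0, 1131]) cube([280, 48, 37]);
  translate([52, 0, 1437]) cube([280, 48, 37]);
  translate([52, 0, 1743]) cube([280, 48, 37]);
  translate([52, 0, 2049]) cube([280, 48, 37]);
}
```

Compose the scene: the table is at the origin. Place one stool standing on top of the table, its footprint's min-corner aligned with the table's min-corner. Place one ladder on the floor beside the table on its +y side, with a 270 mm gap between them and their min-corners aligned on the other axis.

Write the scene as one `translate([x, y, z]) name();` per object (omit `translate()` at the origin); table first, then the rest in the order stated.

table();
translate([0, 0, 680]) stool();
translate([0, 1117, 0]) ladder();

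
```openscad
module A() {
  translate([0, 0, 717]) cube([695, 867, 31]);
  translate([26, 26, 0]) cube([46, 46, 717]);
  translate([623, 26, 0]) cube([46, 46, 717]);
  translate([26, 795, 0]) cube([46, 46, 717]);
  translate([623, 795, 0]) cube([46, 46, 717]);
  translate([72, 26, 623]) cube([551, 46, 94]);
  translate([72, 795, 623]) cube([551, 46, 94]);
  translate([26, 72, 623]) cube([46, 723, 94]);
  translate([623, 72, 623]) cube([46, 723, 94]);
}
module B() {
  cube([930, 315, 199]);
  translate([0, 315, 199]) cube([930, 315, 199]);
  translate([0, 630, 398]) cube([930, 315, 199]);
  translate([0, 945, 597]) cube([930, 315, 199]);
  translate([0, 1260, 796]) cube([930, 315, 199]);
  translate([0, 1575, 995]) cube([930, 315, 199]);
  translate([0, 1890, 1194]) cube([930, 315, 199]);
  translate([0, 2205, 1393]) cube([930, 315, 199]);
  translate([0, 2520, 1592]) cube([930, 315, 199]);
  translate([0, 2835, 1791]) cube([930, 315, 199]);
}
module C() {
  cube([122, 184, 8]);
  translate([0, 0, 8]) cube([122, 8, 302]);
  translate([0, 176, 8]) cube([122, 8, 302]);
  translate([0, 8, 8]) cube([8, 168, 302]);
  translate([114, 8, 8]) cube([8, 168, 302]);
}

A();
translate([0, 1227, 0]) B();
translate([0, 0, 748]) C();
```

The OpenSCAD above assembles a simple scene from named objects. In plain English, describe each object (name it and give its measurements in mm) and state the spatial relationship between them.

A is a rectangular dining table. The top is 695×867×31 mm with its upper surface at z = 748 mm. It stands on four 46×46 mm square legs, each inset 26 mm from the nearest pair of top edges, running from the floor to the underside of the top. Four apron rails, 46 mm thick and 94 mm tall, run between adjacent legs with their top edges flush with the underside of the top and their outer faces flush with the legs' outer faces.

B is a straight staircase of 10 solid steps. Each step is 930 mm wide (x), 315 mm deep (y, the going) and 199 mm tall (the rise). The first step rests on the floor; each subsequent step sits one going further in +y and one rise higher in +z, directly behind and above the previous step with no overlap.

C is an open storage box with external size 122×184×310 mm and wall thickness 8 mm (the base is also 8 mm thick). The base covers the whole footprint; the four walls stand on the base, with the y-facing walls full-width and the x-facing walls fitting between their inner faces.

The staircase is on the floor beside the table on its +y side. The open box is on top of the table.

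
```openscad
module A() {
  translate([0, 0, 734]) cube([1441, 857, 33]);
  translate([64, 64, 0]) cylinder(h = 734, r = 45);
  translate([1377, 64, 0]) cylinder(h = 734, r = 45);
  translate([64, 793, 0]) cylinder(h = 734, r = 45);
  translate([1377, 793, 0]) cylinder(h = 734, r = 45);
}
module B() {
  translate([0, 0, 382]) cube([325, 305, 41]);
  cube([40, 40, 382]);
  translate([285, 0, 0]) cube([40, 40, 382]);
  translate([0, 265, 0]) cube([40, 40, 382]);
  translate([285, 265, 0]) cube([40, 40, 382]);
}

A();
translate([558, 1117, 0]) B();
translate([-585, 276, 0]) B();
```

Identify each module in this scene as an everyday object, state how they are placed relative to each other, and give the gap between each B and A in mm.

A is a table. B is a stool. Two stools sit around the table at the +y, −x sides. The gap between each stool and the table is 260 mm.

Each stool's nearest face is 260 mm from the table's bounding box.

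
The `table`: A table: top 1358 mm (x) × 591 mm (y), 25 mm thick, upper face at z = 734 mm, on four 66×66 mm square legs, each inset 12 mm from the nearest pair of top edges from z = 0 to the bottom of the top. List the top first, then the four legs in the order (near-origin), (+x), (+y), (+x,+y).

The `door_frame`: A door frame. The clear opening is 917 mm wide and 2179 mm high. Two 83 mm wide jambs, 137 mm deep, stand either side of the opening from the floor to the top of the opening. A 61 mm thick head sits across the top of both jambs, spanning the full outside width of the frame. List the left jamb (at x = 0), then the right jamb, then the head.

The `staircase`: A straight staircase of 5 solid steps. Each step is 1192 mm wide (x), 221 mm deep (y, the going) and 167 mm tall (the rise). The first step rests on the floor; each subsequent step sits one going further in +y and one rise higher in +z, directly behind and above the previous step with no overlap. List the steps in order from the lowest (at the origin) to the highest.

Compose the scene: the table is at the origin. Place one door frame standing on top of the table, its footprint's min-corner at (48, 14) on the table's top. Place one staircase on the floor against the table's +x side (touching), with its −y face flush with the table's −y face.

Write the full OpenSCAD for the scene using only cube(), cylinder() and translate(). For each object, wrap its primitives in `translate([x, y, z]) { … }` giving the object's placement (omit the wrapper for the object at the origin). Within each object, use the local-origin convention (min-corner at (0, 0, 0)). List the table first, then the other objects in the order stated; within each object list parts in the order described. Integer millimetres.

translate([0, 0, 709]) cube([1358, 591, 25]);
translate([12, 12, 0]) cube([66, 66, 709]);
translate([1280, 12, 0]) cube([66, 66, 709]);
translate([12, 513, 0]) cube([66, 66, 709]);
translate([1280, 513, 0]) cube([66, 66, 709]);
translate([48, 14, 734]) {
  cube([83, 137, 2179]);
  translate([1000, 0, 0]) cube([83, 137, 2179]);
  translate([0, 0, 2179]) cube([1083, 137, 61]);
}
translate([1358, 0, 0]) {
  cube([1192, 221, 167]);
  translate([0, 221, 167]) cube([1192, 221, 167]);
  translate([0, 442, 334]) cube([1192, 221, 167]);
  translate([0, 663, 501]) cube([1192, 221, 167]);
  translate([0, 884, 668]) cube([1192, 221, 167]);
}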